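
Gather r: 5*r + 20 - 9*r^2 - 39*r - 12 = -9*r^2 - 34*r + 8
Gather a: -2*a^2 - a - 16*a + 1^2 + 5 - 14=-2*a^2 - 17*a - 8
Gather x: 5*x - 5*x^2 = -5*x^2 + 5*x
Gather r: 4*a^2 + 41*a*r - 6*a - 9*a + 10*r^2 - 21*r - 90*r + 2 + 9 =4*a^2 - 15*a + 10*r^2 + r*(41*a - 111) + 11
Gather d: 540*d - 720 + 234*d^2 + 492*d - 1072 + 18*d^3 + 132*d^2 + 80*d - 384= 18*d^3 + 366*d^2 + 1112*d - 2176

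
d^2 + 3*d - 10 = (d - 2)*(d + 5)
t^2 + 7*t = t*(t + 7)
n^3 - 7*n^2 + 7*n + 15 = (n - 5)*(n - 3)*(n + 1)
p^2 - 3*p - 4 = (p - 4)*(p + 1)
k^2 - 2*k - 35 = (k - 7)*(k + 5)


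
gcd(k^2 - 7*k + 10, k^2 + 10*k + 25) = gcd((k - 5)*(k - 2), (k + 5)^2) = 1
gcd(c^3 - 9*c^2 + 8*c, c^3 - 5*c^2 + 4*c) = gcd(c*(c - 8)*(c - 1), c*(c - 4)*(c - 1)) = c^2 - c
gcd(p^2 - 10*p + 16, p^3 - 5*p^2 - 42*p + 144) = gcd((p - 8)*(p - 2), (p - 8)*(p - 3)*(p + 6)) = p - 8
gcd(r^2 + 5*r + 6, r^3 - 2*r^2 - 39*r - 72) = r + 3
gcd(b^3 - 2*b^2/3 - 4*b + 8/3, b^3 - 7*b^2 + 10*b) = b - 2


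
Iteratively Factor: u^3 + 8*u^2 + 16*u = (u + 4)*(u^2 + 4*u) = u*(u + 4)*(u + 4)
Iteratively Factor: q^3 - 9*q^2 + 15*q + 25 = (q - 5)*(q^2 - 4*q - 5) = (q - 5)^2*(q + 1)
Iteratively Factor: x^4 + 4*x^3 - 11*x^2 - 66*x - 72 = (x + 3)*(x^3 + x^2 - 14*x - 24) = (x - 4)*(x + 3)*(x^2 + 5*x + 6) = (x - 4)*(x + 3)^2*(x + 2)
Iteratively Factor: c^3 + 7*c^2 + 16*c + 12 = (c + 2)*(c^2 + 5*c + 6) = (c + 2)^2*(c + 3)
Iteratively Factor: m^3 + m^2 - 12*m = (m + 4)*(m^2 - 3*m) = m*(m + 4)*(m - 3)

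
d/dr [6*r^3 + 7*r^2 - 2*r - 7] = 18*r^2 + 14*r - 2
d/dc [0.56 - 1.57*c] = -1.57000000000000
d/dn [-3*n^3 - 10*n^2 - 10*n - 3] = -9*n^2 - 20*n - 10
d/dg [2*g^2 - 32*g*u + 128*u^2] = 4*g - 32*u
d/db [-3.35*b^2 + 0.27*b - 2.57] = 0.27 - 6.7*b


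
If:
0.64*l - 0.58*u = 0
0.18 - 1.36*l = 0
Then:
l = 0.13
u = 0.15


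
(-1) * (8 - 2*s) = 2*s - 8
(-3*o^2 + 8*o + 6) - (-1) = -3*o^2 + 8*o + 7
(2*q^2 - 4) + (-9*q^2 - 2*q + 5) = -7*q^2 - 2*q + 1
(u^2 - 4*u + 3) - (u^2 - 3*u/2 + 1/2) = 5/2 - 5*u/2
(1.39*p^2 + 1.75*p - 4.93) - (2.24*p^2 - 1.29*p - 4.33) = -0.85*p^2 + 3.04*p - 0.6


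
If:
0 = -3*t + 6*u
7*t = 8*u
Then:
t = 0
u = 0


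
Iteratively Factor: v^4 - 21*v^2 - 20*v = (v - 5)*(v^3 + 5*v^2 + 4*v) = (v - 5)*(v + 4)*(v^2 + v) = v*(v - 5)*(v + 4)*(v + 1)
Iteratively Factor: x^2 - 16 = (x + 4)*(x - 4)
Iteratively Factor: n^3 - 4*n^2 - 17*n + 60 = (n + 4)*(n^2 - 8*n + 15) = (n - 3)*(n + 4)*(n - 5)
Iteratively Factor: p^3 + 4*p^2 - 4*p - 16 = (p - 2)*(p^2 + 6*p + 8) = (p - 2)*(p + 4)*(p + 2)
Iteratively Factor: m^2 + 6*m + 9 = (m + 3)*(m + 3)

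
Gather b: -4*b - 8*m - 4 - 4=-4*b - 8*m - 8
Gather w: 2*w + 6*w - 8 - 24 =8*w - 32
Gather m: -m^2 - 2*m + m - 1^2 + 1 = -m^2 - m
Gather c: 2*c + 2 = 2*c + 2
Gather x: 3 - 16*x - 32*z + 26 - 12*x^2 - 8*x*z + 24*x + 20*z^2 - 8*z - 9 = -12*x^2 + x*(8 - 8*z) + 20*z^2 - 40*z + 20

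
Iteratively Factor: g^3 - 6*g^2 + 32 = (g + 2)*(g^2 - 8*g + 16) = (g - 4)*(g + 2)*(g - 4)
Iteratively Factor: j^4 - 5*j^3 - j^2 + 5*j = (j - 1)*(j^3 - 4*j^2 - 5*j) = (j - 5)*(j - 1)*(j^2 + j) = j*(j - 5)*(j - 1)*(j + 1)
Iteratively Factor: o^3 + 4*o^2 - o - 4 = (o - 1)*(o^2 + 5*o + 4) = (o - 1)*(o + 1)*(o + 4)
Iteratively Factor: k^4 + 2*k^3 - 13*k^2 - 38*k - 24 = (k - 4)*(k^3 + 6*k^2 + 11*k + 6) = (k - 4)*(k + 2)*(k^2 + 4*k + 3) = (k - 4)*(k + 1)*(k + 2)*(k + 3)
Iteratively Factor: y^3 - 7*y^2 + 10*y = (y)*(y^2 - 7*y + 10) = y*(y - 5)*(y - 2)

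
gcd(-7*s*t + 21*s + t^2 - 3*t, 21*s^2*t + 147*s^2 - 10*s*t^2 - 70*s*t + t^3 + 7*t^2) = 7*s - t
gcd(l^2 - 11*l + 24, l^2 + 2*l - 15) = l - 3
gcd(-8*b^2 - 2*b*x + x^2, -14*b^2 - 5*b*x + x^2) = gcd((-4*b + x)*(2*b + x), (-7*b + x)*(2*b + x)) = 2*b + x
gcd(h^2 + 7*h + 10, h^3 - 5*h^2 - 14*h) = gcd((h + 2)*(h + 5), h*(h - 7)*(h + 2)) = h + 2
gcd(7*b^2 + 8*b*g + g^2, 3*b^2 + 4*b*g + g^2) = b + g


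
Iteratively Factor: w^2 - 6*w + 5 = (w - 5)*(w - 1)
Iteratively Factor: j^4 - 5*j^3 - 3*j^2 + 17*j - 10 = (j - 1)*(j^3 - 4*j^2 - 7*j + 10) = (j - 5)*(j - 1)*(j^2 + j - 2) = (j - 5)*(j - 1)*(j + 2)*(j - 1)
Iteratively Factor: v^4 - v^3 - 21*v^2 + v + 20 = (v - 1)*(v^3 - 21*v - 20) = (v - 1)*(v + 1)*(v^2 - v - 20) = (v - 1)*(v + 1)*(v + 4)*(v - 5)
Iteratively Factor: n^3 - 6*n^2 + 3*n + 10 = (n + 1)*(n^2 - 7*n + 10) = (n - 5)*(n + 1)*(n - 2)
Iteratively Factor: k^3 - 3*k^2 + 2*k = (k - 2)*(k^2 - k) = k*(k - 2)*(k - 1)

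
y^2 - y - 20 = (y - 5)*(y + 4)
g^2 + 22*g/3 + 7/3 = (g + 1/3)*(g + 7)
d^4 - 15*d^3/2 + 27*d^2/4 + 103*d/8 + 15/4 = (d - 6)*(d - 5/2)*(d + 1/2)^2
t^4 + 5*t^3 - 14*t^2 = t^2*(t - 2)*(t + 7)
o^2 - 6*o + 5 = (o - 5)*(o - 1)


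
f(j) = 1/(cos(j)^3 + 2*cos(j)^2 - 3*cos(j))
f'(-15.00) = 0.31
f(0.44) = -2.97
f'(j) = (3*sin(j)*cos(j)^2 + 4*sin(j)*cos(j) - 3*sin(j))/(cos(j)^3 + 2*cos(j)^2 - 3*cos(j))^2 = (-3*sin(j)^3/cos(j)^2 + 4*tan(j))/((cos(j) - 1)^2*(cos(j) + 3)^2)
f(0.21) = -11.70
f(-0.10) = -50.36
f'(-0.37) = -19.60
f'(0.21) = 107.91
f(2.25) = 0.41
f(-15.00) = 0.33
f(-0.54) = -2.12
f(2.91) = 0.26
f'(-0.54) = -6.12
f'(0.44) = 11.57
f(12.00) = -1.97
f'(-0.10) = -999.97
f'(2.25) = -0.57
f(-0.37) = -4.03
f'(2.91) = -0.06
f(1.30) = -1.56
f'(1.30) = -4.03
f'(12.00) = -5.25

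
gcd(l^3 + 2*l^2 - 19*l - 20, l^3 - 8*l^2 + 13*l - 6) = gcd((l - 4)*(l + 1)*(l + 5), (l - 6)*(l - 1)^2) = 1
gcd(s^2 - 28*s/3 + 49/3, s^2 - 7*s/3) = s - 7/3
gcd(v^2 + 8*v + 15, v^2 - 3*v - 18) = v + 3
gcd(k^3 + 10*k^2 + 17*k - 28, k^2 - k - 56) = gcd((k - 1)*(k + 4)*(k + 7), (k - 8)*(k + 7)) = k + 7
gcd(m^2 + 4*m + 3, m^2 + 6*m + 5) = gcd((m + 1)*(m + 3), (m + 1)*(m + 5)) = m + 1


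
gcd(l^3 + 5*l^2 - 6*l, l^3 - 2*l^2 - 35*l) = l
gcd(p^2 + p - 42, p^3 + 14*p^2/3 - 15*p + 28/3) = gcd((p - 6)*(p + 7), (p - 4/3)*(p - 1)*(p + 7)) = p + 7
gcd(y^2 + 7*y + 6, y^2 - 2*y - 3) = y + 1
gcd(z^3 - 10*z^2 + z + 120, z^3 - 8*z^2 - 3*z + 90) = z^2 - 2*z - 15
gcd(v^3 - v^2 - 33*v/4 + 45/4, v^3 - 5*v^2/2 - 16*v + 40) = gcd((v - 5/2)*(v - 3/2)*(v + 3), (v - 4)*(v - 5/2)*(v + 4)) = v - 5/2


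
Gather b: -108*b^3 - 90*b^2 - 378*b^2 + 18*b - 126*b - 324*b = -108*b^3 - 468*b^2 - 432*b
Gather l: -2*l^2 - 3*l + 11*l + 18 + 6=-2*l^2 + 8*l + 24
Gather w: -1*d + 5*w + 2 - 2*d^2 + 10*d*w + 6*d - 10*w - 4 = -2*d^2 + 5*d + w*(10*d - 5) - 2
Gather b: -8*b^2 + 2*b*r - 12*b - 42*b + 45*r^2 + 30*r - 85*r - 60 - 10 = -8*b^2 + b*(2*r - 54) + 45*r^2 - 55*r - 70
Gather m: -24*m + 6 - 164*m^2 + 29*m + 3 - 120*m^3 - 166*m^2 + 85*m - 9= -120*m^3 - 330*m^2 + 90*m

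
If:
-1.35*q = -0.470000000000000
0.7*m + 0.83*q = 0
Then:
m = -0.41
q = 0.35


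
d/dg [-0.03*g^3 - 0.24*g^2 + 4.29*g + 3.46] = -0.09*g^2 - 0.48*g + 4.29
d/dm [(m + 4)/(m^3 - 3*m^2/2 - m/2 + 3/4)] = 4*(-8*m^3 - 42*m^2 + 48*m + 11)/(16*m^6 - 48*m^5 + 20*m^4 + 48*m^3 - 32*m^2 - 12*m + 9)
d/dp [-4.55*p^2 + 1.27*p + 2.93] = 1.27 - 9.1*p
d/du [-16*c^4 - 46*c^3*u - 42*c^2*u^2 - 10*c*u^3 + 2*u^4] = -46*c^3 - 84*c^2*u - 30*c*u^2 + 8*u^3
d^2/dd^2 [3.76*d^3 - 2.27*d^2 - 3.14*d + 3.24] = 22.56*d - 4.54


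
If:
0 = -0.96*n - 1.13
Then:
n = -1.18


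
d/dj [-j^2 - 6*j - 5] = -2*j - 6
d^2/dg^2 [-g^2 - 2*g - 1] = -2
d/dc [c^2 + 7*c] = 2*c + 7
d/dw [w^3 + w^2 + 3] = w*(3*w + 2)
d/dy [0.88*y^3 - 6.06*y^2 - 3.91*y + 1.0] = 2.64*y^2 - 12.12*y - 3.91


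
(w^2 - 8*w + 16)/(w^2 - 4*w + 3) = (w^2 - 8*w + 16)/(w^2 - 4*w + 3)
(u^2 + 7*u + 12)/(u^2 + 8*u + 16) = (u + 3)/(u + 4)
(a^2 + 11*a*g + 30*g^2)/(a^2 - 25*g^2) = (a + 6*g)/(a - 5*g)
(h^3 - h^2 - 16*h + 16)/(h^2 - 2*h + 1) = (h^2 - 16)/(h - 1)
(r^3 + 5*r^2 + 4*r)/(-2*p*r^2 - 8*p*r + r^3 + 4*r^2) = (-r - 1)/(2*p - r)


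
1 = 1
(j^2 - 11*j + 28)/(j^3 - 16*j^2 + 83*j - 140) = 1/(j - 5)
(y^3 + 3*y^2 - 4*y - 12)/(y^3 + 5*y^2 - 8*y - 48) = (y^3 + 3*y^2 - 4*y - 12)/(y^3 + 5*y^2 - 8*y - 48)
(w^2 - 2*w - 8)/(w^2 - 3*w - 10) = (w - 4)/(w - 5)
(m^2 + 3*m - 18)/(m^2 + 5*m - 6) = (m - 3)/(m - 1)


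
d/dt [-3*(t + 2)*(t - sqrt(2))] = -6*t - 6 + 3*sqrt(2)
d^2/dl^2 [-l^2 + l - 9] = -2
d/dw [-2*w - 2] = -2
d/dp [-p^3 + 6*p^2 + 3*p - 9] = -3*p^2 + 12*p + 3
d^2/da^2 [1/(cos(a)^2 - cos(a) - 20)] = (4*sin(a)^4 - 83*sin(a)^2 - 65*cos(a)/4 - 3*cos(3*a)/4 + 37)/(sin(a)^2 + cos(a) + 19)^3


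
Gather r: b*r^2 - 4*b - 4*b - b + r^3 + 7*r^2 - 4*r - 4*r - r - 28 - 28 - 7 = -9*b + r^3 + r^2*(b + 7) - 9*r - 63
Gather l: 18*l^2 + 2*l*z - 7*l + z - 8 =18*l^2 + l*(2*z - 7) + z - 8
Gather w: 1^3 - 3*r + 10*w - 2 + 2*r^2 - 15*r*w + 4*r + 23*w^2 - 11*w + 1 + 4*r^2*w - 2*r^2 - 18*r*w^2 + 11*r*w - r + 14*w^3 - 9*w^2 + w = 14*w^3 + w^2*(14 - 18*r) + w*(4*r^2 - 4*r)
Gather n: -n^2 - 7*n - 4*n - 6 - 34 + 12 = -n^2 - 11*n - 28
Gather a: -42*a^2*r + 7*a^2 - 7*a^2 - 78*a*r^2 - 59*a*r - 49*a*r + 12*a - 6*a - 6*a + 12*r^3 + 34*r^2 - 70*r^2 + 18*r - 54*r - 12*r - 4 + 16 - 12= -42*a^2*r + a*(-78*r^2 - 108*r) + 12*r^3 - 36*r^2 - 48*r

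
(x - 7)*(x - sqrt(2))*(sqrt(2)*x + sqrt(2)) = sqrt(2)*x^3 - 6*sqrt(2)*x^2 - 2*x^2 - 7*sqrt(2)*x + 12*x + 14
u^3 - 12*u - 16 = (u - 4)*(u + 2)^2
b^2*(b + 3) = b^3 + 3*b^2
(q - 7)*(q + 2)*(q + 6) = q^3 + q^2 - 44*q - 84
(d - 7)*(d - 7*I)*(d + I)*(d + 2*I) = d^4 - 7*d^3 - 4*I*d^3 + 19*d^2 + 28*I*d^2 - 133*d + 14*I*d - 98*I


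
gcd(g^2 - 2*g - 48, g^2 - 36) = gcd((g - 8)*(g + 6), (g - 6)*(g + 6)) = g + 6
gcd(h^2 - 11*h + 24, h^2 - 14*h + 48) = h - 8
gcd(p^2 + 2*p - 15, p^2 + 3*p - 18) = p - 3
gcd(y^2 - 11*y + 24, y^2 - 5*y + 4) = 1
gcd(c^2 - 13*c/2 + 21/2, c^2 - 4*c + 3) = c - 3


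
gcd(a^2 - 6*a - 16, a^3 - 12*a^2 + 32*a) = a - 8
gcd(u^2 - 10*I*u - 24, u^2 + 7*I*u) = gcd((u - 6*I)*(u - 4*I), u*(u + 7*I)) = 1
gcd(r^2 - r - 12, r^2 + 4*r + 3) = r + 3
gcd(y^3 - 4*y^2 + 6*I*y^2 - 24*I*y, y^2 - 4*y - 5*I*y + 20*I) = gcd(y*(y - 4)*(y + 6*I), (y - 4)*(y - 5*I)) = y - 4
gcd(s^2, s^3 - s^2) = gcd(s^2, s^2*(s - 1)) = s^2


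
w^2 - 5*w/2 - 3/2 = (w - 3)*(w + 1/2)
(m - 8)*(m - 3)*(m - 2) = m^3 - 13*m^2 + 46*m - 48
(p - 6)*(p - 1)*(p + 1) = p^3 - 6*p^2 - p + 6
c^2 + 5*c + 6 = (c + 2)*(c + 3)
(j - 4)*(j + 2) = j^2 - 2*j - 8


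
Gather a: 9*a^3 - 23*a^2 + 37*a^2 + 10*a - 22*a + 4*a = 9*a^3 + 14*a^2 - 8*a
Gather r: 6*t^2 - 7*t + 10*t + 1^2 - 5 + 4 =6*t^2 + 3*t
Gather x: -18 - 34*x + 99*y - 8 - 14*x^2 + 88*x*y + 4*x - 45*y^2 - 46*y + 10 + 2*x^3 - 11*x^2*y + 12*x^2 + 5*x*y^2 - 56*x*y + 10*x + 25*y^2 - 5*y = 2*x^3 + x^2*(-11*y - 2) + x*(5*y^2 + 32*y - 20) - 20*y^2 + 48*y - 16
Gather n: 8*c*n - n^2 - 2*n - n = -n^2 + n*(8*c - 3)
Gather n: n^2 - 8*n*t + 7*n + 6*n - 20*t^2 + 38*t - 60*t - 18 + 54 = n^2 + n*(13 - 8*t) - 20*t^2 - 22*t + 36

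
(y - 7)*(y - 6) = y^2 - 13*y + 42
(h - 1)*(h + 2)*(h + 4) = h^3 + 5*h^2 + 2*h - 8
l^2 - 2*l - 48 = (l - 8)*(l + 6)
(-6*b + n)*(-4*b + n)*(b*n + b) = 24*b^3*n + 24*b^3 - 10*b^2*n^2 - 10*b^2*n + b*n^3 + b*n^2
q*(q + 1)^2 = q^3 + 2*q^2 + q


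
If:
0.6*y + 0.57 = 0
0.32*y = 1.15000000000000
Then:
No Solution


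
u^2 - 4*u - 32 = (u - 8)*(u + 4)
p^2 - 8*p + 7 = (p - 7)*(p - 1)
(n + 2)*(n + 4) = n^2 + 6*n + 8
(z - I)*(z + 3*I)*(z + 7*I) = z^3 + 9*I*z^2 - 11*z + 21*I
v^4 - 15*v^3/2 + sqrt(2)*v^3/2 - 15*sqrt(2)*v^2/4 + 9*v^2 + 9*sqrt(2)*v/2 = v*(v - 6)*(v - 3/2)*(v + sqrt(2)/2)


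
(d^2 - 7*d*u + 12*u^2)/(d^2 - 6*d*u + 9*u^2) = (-d + 4*u)/(-d + 3*u)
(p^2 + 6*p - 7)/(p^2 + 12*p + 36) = (p^2 + 6*p - 7)/(p^2 + 12*p + 36)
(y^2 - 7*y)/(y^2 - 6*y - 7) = y/(y + 1)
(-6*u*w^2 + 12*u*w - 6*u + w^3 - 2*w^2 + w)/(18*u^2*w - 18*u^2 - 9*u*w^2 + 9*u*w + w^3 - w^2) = (1 - w)/(3*u - w)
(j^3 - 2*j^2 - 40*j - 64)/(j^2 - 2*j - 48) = (j^2 + 6*j + 8)/(j + 6)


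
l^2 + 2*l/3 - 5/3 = (l - 1)*(l + 5/3)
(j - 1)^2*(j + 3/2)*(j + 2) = j^4 + 3*j^3/2 - 3*j^2 - 5*j/2 + 3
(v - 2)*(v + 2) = v^2 - 4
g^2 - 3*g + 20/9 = (g - 5/3)*(g - 4/3)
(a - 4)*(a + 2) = a^2 - 2*a - 8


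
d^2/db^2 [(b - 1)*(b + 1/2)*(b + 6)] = 6*b + 11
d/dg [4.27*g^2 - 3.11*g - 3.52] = 8.54*g - 3.11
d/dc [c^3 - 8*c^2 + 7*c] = 3*c^2 - 16*c + 7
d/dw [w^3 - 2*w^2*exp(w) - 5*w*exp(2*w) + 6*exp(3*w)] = -2*w^2*exp(w) + 3*w^2 - 10*w*exp(2*w) - 4*w*exp(w) + 18*exp(3*w) - 5*exp(2*w)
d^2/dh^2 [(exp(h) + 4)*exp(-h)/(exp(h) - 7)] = (exp(3*h) + 23*exp(2*h) - 84*exp(h) + 196)*exp(-h)/(exp(3*h) - 21*exp(2*h) + 147*exp(h) - 343)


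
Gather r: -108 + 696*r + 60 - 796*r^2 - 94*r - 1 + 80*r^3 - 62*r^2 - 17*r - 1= 80*r^3 - 858*r^2 + 585*r - 50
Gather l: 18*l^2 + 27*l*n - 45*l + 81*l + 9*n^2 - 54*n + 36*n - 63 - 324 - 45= 18*l^2 + l*(27*n + 36) + 9*n^2 - 18*n - 432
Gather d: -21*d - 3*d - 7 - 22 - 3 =-24*d - 32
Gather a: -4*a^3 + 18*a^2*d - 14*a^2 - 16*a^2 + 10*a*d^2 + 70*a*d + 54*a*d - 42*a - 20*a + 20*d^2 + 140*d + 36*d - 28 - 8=-4*a^3 + a^2*(18*d - 30) + a*(10*d^2 + 124*d - 62) + 20*d^2 + 176*d - 36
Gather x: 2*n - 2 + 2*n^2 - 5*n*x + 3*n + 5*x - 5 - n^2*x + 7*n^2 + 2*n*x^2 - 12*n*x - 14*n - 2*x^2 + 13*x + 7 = 9*n^2 - 9*n + x^2*(2*n - 2) + x*(-n^2 - 17*n + 18)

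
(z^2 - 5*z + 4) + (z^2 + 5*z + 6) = 2*z^2 + 10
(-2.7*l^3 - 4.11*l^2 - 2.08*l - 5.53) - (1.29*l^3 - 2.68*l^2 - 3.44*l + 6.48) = -3.99*l^3 - 1.43*l^2 + 1.36*l - 12.01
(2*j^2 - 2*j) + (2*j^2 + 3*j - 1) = 4*j^2 + j - 1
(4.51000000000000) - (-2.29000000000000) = 6.80000000000000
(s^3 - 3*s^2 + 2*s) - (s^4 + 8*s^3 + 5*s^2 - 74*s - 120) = -s^4 - 7*s^3 - 8*s^2 + 76*s + 120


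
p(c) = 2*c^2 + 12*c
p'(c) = 4*c + 12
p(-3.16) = -17.95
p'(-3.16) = -0.64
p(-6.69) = 9.23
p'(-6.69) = -14.76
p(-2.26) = -16.90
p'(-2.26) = 2.96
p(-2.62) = -17.71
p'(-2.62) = 1.52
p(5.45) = 124.80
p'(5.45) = 33.80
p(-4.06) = -15.75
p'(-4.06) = -4.24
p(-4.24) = -14.92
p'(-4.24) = -4.96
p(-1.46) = -13.26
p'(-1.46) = 6.16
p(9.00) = 270.00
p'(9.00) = 48.00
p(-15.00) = 270.00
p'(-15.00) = -48.00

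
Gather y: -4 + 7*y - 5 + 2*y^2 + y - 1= 2*y^2 + 8*y - 10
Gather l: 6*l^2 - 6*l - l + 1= 6*l^2 - 7*l + 1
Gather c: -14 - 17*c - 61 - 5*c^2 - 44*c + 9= -5*c^2 - 61*c - 66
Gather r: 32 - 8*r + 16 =48 - 8*r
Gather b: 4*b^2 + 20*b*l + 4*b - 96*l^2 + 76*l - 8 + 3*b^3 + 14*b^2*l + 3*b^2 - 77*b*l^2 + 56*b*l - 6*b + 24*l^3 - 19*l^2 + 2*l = 3*b^3 + b^2*(14*l + 7) + b*(-77*l^2 + 76*l - 2) + 24*l^3 - 115*l^2 + 78*l - 8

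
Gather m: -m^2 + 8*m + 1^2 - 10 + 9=-m^2 + 8*m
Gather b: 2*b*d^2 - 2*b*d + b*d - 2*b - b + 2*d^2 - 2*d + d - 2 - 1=b*(2*d^2 - d - 3) + 2*d^2 - d - 3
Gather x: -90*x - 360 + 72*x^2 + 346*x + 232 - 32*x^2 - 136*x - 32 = 40*x^2 + 120*x - 160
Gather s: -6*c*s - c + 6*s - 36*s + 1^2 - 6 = -c + s*(-6*c - 30) - 5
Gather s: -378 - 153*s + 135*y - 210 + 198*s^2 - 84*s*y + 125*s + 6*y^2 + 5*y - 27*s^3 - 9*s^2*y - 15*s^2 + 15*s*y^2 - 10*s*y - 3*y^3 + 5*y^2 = -27*s^3 + s^2*(183 - 9*y) + s*(15*y^2 - 94*y - 28) - 3*y^3 + 11*y^2 + 140*y - 588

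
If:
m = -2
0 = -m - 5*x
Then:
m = -2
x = 2/5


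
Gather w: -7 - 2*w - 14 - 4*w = -6*w - 21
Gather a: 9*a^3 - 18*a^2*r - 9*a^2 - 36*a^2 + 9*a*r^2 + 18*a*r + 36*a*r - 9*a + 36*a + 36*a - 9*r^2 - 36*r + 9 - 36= 9*a^3 + a^2*(-18*r - 45) + a*(9*r^2 + 54*r + 63) - 9*r^2 - 36*r - 27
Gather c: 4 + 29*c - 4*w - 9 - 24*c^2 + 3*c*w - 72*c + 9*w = -24*c^2 + c*(3*w - 43) + 5*w - 5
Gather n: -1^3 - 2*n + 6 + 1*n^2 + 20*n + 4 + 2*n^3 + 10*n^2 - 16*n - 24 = 2*n^3 + 11*n^2 + 2*n - 15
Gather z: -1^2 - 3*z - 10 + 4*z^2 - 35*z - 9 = 4*z^2 - 38*z - 20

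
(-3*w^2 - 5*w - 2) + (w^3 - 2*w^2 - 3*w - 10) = w^3 - 5*w^2 - 8*w - 12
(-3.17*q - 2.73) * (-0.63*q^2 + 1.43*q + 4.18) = 1.9971*q^3 - 2.8132*q^2 - 17.1545*q - 11.4114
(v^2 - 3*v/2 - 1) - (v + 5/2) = v^2 - 5*v/2 - 7/2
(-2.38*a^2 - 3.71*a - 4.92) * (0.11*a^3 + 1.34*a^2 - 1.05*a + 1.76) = -0.2618*a^5 - 3.5973*a^4 - 3.0136*a^3 - 6.8861*a^2 - 1.3636*a - 8.6592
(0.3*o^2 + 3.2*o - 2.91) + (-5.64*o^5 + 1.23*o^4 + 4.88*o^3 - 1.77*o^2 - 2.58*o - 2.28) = -5.64*o^5 + 1.23*o^4 + 4.88*o^3 - 1.47*o^2 + 0.62*o - 5.19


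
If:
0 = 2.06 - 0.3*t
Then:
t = 6.87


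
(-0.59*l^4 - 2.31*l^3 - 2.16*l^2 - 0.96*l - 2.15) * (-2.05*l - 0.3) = 1.2095*l^5 + 4.9125*l^4 + 5.121*l^3 + 2.616*l^2 + 4.6955*l + 0.645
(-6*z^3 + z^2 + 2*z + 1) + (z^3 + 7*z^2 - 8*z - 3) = -5*z^3 + 8*z^2 - 6*z - 2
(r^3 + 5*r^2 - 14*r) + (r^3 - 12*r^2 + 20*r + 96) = 2*r^3 - 7*r^2 + 6*r + 96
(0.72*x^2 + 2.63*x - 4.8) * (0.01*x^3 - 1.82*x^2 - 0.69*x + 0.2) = 0.0072*x^5 - 1.2841*x^4 - 5.3314*x^3 + 7.0653*x^2 + 3.838*x - 0.96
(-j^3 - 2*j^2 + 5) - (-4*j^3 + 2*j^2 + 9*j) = 3*j^3 - 4*j^2 - 9*j + 5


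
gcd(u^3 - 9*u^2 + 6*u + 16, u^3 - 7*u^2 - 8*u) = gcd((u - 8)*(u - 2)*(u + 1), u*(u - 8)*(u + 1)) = u^2 - 7*u - 8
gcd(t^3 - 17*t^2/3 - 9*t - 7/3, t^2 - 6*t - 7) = t^2 - 6*t - 7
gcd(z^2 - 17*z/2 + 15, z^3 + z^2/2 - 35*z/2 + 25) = z - 5/2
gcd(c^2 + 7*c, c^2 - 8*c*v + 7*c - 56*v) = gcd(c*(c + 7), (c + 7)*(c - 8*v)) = c + 7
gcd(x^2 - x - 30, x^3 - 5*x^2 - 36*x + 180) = x - 6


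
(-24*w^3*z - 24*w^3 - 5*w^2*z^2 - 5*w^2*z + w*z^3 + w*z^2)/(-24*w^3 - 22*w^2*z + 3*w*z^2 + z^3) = w*(24*w^2*z + 24*w^2 + 5*w*z^2 + 5*w*z - z^3 - z^2)/(24*w^3 + 22*w^2*z - 3*w*z^2 - z^3)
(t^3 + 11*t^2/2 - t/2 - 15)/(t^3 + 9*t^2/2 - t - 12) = (t + 5)/(t + 4)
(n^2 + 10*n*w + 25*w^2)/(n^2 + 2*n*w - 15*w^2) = (-n - 5*w)/(-n + 3*w)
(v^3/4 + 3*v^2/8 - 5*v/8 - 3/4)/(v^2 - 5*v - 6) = (2*v^2 + v - 6)/(8*(v - 6))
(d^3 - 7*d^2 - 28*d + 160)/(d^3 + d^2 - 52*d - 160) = (d - 4)/(d + 4)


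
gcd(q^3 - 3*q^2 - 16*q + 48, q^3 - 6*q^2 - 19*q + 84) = q^2 + q - 12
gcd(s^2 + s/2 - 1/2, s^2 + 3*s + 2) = s + 1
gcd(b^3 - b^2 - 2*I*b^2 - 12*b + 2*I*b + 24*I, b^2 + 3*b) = b + 3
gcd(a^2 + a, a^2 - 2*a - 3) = a + 1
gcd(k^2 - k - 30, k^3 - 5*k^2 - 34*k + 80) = k + 5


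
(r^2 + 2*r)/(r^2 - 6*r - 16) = r/(r - 8)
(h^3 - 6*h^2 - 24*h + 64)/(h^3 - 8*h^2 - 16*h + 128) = (h - 2)/(h - 4)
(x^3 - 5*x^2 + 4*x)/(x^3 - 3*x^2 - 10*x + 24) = x*(x - 1)/(x^2 + x - 6)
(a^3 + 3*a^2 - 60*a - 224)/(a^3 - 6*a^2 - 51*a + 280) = (a + 4)/(a - 5)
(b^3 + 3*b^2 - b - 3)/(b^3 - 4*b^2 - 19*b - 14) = (b^2 + 2*b - 3)/(b^2 - 5*b - 14)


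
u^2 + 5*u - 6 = (u - 1)*(u + 6)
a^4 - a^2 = a^2*(a - 1)*(a + 1)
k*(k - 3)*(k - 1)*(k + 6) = k^4 + 2*k^3 - 21*k^2 + 18*k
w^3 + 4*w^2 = w^2*(w + 4)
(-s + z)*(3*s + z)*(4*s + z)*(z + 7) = -12*s^3*z - 84*s^3 + 5*s^2*z^2 + 35*s^2*z + 6*s*z^3 + 42*s*z^2 + z^4 + 7*z^3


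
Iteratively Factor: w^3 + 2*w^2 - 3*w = (w)*(w^2 + 2*w - 3) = w*(w + 3)*(w - 1)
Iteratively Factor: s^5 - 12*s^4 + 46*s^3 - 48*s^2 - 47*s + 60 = (s - 5)*(s^4 - 7*s^3 + 11*s^2 + 7*s - 12) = (s - 5)*(s - 1)*(s^3 - 6*s^2 + 5*s + 12) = (s - 5)*(s - 4)*(s - 1)*(s^2 - 2*s - 3) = (s - 5)*(s - 4)*(s - 1)*(s + 1)*(s - 3)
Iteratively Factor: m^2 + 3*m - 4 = (m - 1)*(m + 4)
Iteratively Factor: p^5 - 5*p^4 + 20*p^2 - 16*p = (p + 2)*(p^4 - 7*p^3 + 14*p^2 - 8*p) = (p - 4)*(p + 2)*(p^3 - 3*p^2 + 2*p) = (p - 4)*(p - 2)*(p + 2)*(p^2 - p) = p*(p - 4)*(p - 2)*(p + 2)*(p - 1)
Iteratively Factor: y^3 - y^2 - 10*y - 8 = (y + 2)*(y^2 - 3*y - 4) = (y - 4)*(y + 2)*(y + 1)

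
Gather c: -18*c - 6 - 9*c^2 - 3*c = -9*c^2 - 21*c - 6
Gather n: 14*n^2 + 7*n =14*n^2 + 7*n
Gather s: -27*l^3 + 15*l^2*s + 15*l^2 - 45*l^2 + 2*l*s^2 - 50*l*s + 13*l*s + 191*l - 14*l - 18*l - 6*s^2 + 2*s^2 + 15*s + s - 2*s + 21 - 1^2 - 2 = -27*l^3 - 30*l^2 + 159*l + s^2*(2*l - 4) + s*(15*l^2 - 37*l + 14) + 18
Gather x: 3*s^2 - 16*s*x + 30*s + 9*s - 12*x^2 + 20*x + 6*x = 3*s^2 + 39*s - 12*x^2 + x*(26 - 16*s)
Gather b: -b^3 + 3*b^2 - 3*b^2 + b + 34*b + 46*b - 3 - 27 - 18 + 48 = -b^3 + 81*b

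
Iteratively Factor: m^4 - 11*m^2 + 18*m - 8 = (m - 1)*(m^3 + m^2 - 10*m + 8) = (m - 1)*(m + 4)*(m^2 - 3*m + 2) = (m - 1)^2*(m + 4)*(m - 2)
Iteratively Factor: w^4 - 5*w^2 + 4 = (w - 2)*(w^3 + 2*w^2 - w - 2) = (w - 2)*(w - 1)*(w^2 + 3*w + 2) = (w - 2)*(w - 1)*(w + 2)*(w + 1)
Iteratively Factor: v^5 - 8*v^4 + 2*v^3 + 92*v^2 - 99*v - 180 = (v + 3)*(v^4 - 11*v^3 + 35*v^2 - 13*v - 60) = (v - 4)*(v + 3)*(v^3 - 7*v^2 + 7*v + 15) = (v - 4)*(v + 1)*(v + 3)*(v^2 - 8*v + 15) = (v - 4)*(v - 3)*(v + 1)*(v + 3)*(v - 5)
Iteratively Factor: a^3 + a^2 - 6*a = (a)*(a^2 + a - 6) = a*(a - 2)*(a + 3)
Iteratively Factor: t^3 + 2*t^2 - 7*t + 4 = (t - 1)*(t^2 + 3*t - 4) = (t - 1)^2*(t + 4)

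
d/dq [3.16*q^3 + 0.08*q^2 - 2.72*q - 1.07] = 9.48*q^2 + 0.16*q - 2.72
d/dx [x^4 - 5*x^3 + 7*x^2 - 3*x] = 4*x^3 - 15*x^2 + 14*x - 3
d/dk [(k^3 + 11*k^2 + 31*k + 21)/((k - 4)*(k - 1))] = (k^4 - 10*k^3 - 74*k^2 + 46*k + 229)/(k^4 - 10*k^3 + 33*k^2 - 40*k + 16)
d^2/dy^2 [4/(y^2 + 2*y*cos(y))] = 8*(y*(y + 2*cos(y))*(y*cos(y) + 2*sin(y) - 1) + 4*(-y*sin(y) + y + cos(y))^2)/(y^3*(y + 2*cos(y))^3)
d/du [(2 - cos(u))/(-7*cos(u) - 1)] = -15*sin(u)/(7*cos(u) + 1)^2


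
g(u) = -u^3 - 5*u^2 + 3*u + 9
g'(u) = -3*u^2 - 10*u + 3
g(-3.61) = -19.94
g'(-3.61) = 0.00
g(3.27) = -69.62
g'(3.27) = -61.78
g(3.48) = -83.26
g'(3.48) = -68.13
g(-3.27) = -19.31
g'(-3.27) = 3.62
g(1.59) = -2.89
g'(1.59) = -20.48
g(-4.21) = -17.63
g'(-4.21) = -8.07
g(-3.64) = -19.94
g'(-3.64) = -0.35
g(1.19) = 3.80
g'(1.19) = -13.15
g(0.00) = 9.00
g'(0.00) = 3.00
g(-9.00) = 306.00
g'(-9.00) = -150.00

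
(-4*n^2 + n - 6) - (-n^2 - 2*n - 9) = -3*n^2 + 3*n + 3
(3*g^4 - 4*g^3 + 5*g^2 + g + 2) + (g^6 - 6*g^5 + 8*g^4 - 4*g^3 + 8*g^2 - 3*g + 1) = g^6 - 6*g^5 + 11*g^4 - 8*g^3 + 13*g^2 - 2*g + 3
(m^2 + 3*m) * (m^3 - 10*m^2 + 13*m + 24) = m^5 - 7*m^4 - 17*m^3 + 63*m^2 + 72*m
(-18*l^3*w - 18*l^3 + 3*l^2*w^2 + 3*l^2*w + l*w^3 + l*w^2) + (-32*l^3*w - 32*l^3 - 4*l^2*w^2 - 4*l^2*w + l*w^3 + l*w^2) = -50*l^3*w - 50*l^3 - l^2*w^2 - l^2*w + 2*l*w^3 + 2*l*w^2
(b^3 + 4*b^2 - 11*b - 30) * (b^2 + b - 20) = b^5 + 5*b^4 - 27*b^3 - 121*b^2 + 190*b + 600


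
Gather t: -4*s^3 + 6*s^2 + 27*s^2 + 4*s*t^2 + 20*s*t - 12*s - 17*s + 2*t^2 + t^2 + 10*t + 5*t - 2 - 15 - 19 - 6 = -4*s^3 + 33*s^2 - 29*s + t^2*(4*s + 3) + t*(20*s + 15) - 42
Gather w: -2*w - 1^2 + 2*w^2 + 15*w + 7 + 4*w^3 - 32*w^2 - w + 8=4*w^3 - 30*w^2 + 12*w + 14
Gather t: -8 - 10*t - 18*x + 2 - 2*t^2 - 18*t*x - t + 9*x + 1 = -2*t^2 + t*(-18*x - 11) - 9*x - 5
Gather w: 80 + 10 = 90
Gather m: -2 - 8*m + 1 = -8*m - 1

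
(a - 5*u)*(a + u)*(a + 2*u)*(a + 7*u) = a^4 + 5*a^3*u - 27*a^2*u^2 - 101*a*u^3 - 70*u^4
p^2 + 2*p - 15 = (p - 3)*(p + 5)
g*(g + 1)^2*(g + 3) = g^4 + 5*g^3 + 7*g^2 + 3*g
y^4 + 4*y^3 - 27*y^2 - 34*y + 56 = (y - 4)*(y - 1)*(y + 2)*(y + 7)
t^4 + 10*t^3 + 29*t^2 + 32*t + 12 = (t + 1)^2*(t + 2)*(t + 6)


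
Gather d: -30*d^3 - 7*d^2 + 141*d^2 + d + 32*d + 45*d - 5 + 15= -30*d^3 + 134*d^2 + 78*d + 10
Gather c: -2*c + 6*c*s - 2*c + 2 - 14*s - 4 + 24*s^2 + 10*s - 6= c*(6*s - 4) + 24*s^2 - 4*s - 8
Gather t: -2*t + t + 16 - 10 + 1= 7 - t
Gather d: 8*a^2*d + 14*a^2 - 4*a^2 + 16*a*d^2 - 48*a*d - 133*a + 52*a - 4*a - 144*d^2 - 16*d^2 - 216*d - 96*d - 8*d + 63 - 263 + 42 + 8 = 10*a^2 - 85*a + d^2*(16*a - 160) + d*(8*a^2 - 48*a - 320) - 150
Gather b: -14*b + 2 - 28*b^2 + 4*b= -28*b^2 - 10*b + 2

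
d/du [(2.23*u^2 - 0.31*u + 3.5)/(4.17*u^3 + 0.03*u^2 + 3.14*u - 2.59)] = (-9.2991*u^4 + 2.5854*u^3 - 36.7735*u^2 - 11.7614*u - 10.1871)/(17.3889*u^6 + 0.2502*u^5 + 26.1885*u^4 - 21.4122*u^3 + 9.7042*u^2 - 16.2652*u + 6.7081)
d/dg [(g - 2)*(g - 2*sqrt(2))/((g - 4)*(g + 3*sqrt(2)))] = (-(g - 4)*(g - 2)*(g - 2*sqrt(2)) + 2*(g - 4)*(g + 3*sqrt(2))*(g - sqrt(2) - 1) - (g - 2)*(g - 2*sqrt(2))*(g + 3*sqrt(2)))/((g - 4)^2*(g + 3*sqrt(2))^2)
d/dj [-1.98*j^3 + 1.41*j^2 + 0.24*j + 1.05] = -5.94*j^2 + 2.82*j + 0.24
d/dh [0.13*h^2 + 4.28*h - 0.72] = 0.26*h + 4.28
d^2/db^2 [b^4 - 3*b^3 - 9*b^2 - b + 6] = 12*b^2 - 18*b - 18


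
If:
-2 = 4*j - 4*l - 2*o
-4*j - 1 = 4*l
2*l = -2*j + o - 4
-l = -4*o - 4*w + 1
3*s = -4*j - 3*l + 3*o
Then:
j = 1/2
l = -3/4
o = 7/2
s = 43/12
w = -55/16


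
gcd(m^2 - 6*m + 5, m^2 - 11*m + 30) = m - 5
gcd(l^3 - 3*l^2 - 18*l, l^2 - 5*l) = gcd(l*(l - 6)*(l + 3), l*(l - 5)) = l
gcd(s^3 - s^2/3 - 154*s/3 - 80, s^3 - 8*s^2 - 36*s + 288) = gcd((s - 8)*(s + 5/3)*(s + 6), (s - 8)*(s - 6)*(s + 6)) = s^2 - 2*s - 48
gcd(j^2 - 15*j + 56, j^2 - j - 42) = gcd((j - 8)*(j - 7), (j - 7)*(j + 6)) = j - 7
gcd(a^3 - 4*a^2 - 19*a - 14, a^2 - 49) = a - 7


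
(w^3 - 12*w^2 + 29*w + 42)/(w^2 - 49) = (w^2 - 5*w - 6)/(w + 7)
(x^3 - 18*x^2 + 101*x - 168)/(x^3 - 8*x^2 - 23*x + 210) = (x^2 - 11*x + 24)/(x^2 - x - 30)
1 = 1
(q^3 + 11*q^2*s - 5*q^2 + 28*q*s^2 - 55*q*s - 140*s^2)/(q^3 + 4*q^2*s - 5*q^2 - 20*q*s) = (q + 7*s)/q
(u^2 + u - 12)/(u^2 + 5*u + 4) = (u - 3)/(u + 1)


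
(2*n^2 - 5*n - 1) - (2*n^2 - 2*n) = -3*n - 1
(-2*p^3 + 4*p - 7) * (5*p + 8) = -10*p^4 - 16*p^3 + 20*p^2 - 3*p - 56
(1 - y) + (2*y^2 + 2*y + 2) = 2*y^2 + y + 3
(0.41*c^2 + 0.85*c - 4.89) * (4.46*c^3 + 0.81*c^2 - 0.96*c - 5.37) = 1.8286*c^5 + 4.1231*c^4 - 21.5145*c^3 - 6.9786*c^2 + 0.1299*c + 26.2593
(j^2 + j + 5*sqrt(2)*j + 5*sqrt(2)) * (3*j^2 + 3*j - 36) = 3*j^4 + 6*j^3 + 15*sqrt(2)*j^3 - 33*j^2 + 30*sqrt(2)*j^2 - 165*sqrt(2)*j - 36*j - 180*sqrt(2)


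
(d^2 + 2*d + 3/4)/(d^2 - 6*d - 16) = (d^2 + 2*d + 3/4)/(d^2 - 6*d - 16)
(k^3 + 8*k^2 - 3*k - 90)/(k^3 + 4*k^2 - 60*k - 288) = (k^2 + 2*k - 15)/(k^2 - 2*k - 48)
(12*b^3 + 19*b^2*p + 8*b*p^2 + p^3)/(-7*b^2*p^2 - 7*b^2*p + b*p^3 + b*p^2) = (12*b^3 + 19*b^2*p + 8*b*p^2 + p^3)/(b*p*(-7*b*p - 7*b + p^2 + p))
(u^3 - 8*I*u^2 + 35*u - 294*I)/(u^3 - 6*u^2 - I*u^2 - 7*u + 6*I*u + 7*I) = (u^3 - 8*I*u^2 + 35*u - 294*I)/(u^3 - u^2*(6 + I) + u*(-7 + 6*I) + 7*I)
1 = 1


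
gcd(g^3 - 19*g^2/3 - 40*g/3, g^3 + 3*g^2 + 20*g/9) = g^2 + 5*g/3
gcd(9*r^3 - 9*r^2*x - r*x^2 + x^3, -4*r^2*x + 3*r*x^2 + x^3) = -r + x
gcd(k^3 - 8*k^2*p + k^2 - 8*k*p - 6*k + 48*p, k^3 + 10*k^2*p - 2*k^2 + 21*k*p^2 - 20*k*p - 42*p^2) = k - 2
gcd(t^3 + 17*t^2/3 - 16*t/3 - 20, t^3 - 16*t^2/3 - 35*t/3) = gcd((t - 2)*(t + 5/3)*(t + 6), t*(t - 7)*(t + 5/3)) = t + 5/3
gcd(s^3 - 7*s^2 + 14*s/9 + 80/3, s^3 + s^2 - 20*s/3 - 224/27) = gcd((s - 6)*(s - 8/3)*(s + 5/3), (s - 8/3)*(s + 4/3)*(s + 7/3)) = s - 8/3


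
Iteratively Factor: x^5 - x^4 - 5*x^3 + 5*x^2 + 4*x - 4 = (x - 1)*(x^4 - 5*x^2 + 4) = (x - 1)*(x + 2)*(x^3 - 2*x^2 - x + 2) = (x - 1)^2*(x + 2)*(x^2 - x - 2) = (x - 1)^2*(x + 1)*(x + 2)*(x - 2)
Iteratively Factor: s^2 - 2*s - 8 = (s + 2)*(s - 4)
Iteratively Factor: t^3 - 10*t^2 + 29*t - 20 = (t - 1)*(t^2 - 9*t + 20) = (t - 5)*(t - 1)*(t - 4)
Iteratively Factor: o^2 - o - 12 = (o - 4)*(o + 3)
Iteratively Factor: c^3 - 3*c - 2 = (c - 2)*(c^2 + 2*c + 1) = (c - 2)*(c + 1)*(c + 1)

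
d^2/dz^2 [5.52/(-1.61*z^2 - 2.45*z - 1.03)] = (28.616784*z^2 + 43.54728*z - 5.52*(3.22*z + 2.45)*(6.44*z + 4.9) + 18.307632)/(1.61*z^2 + 2.45*z + 1.03)^3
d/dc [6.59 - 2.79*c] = -2.79000000000000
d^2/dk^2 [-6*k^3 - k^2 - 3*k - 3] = -36*k - 2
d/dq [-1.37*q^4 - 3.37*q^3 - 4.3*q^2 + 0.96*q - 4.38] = -5.48*q^3 - 10.11*q^2 - 8.6*q + 0.96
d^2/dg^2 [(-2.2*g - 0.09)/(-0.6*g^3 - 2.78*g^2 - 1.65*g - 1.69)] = (4.752*g^5 + 22.4064*g^4 + 32.05088*g^3 - 22.061664*g^2 - 60.08682*g - 12.625026)/(0.216*g^9 + 3.0024*g^8 + 15.69312*g^7 + 39.823352*g^6 + 60.0696*g^5 + 71.927238*g^4 + 56.145285*g^3 + 37.622949*g^2 + 14.137695*g + 4.826809)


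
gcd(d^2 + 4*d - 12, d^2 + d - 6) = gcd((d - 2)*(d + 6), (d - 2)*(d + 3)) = d - 2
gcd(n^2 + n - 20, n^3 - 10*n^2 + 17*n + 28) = n - 4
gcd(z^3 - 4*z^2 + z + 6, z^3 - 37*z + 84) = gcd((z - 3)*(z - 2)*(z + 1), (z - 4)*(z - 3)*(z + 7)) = z - 3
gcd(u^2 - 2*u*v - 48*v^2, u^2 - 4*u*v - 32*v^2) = u - 8*v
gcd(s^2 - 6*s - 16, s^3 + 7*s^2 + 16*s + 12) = s + 2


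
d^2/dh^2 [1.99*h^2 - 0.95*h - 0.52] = 3.98000000000000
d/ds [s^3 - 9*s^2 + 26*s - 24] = 3*s^2 - 18*s + 26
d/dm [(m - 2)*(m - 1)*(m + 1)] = 3*m^2 - 4*m - 1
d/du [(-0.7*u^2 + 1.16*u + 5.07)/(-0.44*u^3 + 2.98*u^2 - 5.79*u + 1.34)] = (-0.308*u^4 + 1.0208*u^3 + 7.2886*u^2 - 32.0932*u + 30.9097)/(0.1936*u^6 - 2.6224*u^5 + 13.9756*u^4 - 35.6876*u^3 + 41.5105*u^2 - 15.5172*u + 1.7956)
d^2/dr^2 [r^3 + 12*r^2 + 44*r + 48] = 6*r + 24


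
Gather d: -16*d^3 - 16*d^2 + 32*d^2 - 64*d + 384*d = -16*d^3 + 16*d^2 + 320*d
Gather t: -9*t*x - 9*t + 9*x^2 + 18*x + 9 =t*(-9*x - 9) + 9*x^2 + 18*x + 9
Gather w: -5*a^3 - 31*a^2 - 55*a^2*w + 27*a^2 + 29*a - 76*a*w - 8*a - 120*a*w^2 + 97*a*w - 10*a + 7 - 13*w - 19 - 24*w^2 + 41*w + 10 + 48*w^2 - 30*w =-5*a^3 - 4*a^2 + 11*a + w^2*(24 - 120*a) + w*(-55*a^2 + 21*a - 2) - 2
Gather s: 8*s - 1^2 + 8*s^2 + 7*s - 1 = 8*s^2 + 15*s - 2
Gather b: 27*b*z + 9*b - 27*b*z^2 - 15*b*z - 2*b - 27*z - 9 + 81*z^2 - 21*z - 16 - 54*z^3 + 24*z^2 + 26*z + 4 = b*(-27*z^2 + 12*z + 7) - 54*z^3 + 105*z^2 - 22*z - 21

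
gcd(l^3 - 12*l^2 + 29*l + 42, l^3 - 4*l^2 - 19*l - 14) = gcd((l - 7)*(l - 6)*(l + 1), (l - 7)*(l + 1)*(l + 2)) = l^2 - 6*l - 7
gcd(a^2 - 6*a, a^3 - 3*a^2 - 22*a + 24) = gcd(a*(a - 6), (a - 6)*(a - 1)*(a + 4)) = a - 6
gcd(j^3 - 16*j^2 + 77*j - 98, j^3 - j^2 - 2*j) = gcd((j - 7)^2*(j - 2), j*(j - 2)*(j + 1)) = j - 2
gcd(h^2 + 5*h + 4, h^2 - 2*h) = 1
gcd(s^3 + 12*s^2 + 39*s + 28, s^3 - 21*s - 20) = s^2 + 5*s + 4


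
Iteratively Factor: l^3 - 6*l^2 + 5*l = (l)*(l^2 - 6*l + 5) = l*(l - 5)*(l - 1)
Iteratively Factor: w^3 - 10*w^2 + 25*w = (w - 5)*(w^2 - 5*w) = (w - 5)^2*(w)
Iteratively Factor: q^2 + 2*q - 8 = (q + 4)*(q - 2)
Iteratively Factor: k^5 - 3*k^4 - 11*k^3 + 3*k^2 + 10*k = (k)*(k^4 - 3*k^3 - 11*k^2 + 3*k + 10) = k*(k + 1)*(k^3 - 4*k^2 - 7*k + 10) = k*(k + 1)*(k + 2)*(k^2 - 6*k + 5) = k*(k - 1)*(k + 1)*(k + 2)*(k - 5)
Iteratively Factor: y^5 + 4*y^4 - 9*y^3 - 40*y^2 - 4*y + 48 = (y + 4)*(y^4 - 9*y^2 - 4*y + 12) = (y - 3)*(y + 4)*(y^3 + 3*y^2 - 4) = (y - 3)*(y + 2)*(y + 4)*(y^2 + y - 2) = (y - 3)*(y + 2)^2*(y + 4)*(y - 1)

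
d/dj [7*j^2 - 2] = 14*j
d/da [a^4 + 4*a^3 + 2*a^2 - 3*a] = 4*a^3 + 12*a^2 + 4*a - 3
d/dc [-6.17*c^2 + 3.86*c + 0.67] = 3.86 - 12.34*c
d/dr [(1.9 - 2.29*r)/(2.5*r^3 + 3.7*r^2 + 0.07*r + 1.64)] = (11.45*r^3 - 5.777*r^2 - 14.06*r - 3.8886)/(6.25*r^6 + 18.5*r^5 + 14.04*r^4 + 8.718*r^3 + 12.1409*r^2 + 0.2296*r + 2.6896)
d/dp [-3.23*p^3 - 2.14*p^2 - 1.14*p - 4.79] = -9.69*p^2 - 4.28*p - 1.14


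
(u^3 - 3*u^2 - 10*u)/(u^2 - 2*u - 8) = u*(u - 5)/(u - 4)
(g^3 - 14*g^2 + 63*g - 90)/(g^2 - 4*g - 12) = (g^2 - 8*g + 15)/(g + 2)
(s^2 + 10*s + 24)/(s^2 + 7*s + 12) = (s + 6)/(s + 3)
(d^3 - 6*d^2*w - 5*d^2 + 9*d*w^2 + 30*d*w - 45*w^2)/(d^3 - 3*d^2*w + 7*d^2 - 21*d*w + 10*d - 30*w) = (d^2 - 3*d*w - 5*d + 15*w)/(d^2 + 7*d + 10)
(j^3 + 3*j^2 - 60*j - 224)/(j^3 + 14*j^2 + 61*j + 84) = (j - 8)/(j + 3)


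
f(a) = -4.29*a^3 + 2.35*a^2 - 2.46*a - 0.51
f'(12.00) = -1799.34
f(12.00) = -7104.75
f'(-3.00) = -132.39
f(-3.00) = 143.85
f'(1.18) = -14.83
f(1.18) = -7.19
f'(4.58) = -250.90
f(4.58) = -374.63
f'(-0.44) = -7.02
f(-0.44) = 1.39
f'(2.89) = -96.37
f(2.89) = -91.54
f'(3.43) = -137.75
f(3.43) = -154.42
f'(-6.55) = -585.40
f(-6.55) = 1321.96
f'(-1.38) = -33.46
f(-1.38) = 18.63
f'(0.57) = -3.96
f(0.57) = -1.94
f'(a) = -12.87*a^2 + 4.7*a - 2.46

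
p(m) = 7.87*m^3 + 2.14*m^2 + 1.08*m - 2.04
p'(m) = 23.61*m^2 + 4.28*m + 1.08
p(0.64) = 1.59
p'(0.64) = 13.49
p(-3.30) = -265.12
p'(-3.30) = 244.07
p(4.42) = 724.12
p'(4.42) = 481.25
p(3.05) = 244.45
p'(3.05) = 233.77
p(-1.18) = -13.27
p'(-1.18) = 28.90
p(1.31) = 20.74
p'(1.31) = 47.20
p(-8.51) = -4706.49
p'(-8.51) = 1674.50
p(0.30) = -1.31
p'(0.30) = 4.49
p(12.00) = 13918.44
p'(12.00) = 3452.28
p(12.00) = 13918.44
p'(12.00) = 3452.28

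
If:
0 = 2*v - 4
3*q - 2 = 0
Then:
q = 2/3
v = 2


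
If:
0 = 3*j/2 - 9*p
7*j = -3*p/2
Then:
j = 0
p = 0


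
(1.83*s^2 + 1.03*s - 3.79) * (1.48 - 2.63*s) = -4.8129*s^3 - 0.000499999999999723*s^2 + 11.4921*s - 5.6092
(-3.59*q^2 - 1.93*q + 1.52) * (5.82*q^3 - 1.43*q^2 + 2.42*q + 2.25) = -20.8938*q^5 - 6.0989*q^4 + 2.9185*q^3 - 14.9217*q^2 - 0.6641*q + 3.42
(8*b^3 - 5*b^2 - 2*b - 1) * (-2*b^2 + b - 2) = -16*b^5 + 18*b^4 - 17*b^3 + 10*b^2 + 3*b + 2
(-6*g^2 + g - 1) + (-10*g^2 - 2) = -16*g^2 + g - 3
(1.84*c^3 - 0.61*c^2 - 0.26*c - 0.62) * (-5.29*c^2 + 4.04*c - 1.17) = -9.7336*c^5 + 10.6605*c^4 - 3.2418*c^3 + 2.9431*c^2 - 2.2006*c + 0.7254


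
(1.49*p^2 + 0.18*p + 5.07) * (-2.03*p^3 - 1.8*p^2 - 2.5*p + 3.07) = -3.0247*p^5 - 3.0474*p^4 - 14.3411*p^3 - 5.0017*p^2 - 12.1224*p + 15.5649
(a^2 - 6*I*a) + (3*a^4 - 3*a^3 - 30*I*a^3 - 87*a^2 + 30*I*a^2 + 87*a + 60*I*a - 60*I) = 3*a^4 - 3*a^3 - 30*I*a^3 - 86*a^2 + 30*I*a^2 + 87*a + 54*I*a - 60*I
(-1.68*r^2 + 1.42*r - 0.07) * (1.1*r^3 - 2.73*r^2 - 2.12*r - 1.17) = -1.848*r^5 + 6.1484*r^4 - 0.392*r^3 - 0.8537*r^2 - 1.513*r + 0.0819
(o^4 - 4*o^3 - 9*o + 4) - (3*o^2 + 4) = o^4 - 4*o^3 - 3*o^2 - 9*o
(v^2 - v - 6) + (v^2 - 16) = 2*v^2 - v - 22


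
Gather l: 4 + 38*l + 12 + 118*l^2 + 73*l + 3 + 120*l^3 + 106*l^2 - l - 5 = 120*l^3 + 224*l^2 + 110*l + 14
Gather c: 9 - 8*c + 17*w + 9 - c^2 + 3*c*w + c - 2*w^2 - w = -c^2 + c*(3*w - 7) - 2*w^2 + 16*w + 18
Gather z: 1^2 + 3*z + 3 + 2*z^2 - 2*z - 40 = 2*z^2 + z - 36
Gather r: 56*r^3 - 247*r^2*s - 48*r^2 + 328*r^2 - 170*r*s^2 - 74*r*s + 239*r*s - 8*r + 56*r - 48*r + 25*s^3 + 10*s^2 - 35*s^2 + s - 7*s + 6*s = 56*r^3 + r^2*(280 - 247*s) + r*(-170*s^2 + 165*s) + 25*s^3 - 25*s^2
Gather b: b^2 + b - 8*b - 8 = b^2 - 7*b - 8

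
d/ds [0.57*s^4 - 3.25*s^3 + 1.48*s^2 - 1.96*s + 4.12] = 2.28*s^3 - 9.75*s^2 + 2.96*s - 1.96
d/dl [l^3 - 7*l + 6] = 3*l^2 - 7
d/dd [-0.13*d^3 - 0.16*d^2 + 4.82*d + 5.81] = -0.39*d^2 - 0.32*d + 4.82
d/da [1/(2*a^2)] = -1/a^3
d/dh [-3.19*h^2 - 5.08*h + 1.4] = -6.38*h - 5.08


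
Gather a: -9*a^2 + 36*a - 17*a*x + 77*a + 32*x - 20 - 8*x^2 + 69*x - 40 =-9*a^2 + a*(113 - 17*x) - 8*x^2 + 101*x - 60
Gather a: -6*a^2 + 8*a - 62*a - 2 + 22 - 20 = -6*a^2 - 54*a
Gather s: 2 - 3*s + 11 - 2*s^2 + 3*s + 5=18 - 2*s^2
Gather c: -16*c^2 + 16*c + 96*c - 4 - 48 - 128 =-16*c^2 + 112*c - 180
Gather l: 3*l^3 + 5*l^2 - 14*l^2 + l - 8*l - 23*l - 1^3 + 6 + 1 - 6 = 3*l^3 - 9*l^2 - 30*l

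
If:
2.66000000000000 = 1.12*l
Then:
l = 2.38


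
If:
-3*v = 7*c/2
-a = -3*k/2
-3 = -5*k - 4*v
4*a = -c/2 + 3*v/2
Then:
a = 81/314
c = -72/157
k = 27/157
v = 84/157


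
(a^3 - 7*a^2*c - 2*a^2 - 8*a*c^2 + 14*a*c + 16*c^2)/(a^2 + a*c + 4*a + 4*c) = (a^2 - 8*a*c - 2*a + 16*c)/(a + 4)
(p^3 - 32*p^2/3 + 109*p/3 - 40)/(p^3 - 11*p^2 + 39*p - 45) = (p - 8/3)/(p - 3)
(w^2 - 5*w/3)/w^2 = (w - 5/3)/w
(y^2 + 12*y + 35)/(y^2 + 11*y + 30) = (y + 7)/(y + 6)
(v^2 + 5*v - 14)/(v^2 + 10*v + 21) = (v - 2)/(v + 3)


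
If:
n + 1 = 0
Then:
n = -1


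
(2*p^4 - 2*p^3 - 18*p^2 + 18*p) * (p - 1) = 2*p^5 - 4*p^4 - 16*p^3 + 36*p^2 - 18*p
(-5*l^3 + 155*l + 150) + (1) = -5*l^3 + 155*l + 151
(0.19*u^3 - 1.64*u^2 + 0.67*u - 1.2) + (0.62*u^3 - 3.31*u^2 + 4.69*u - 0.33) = 0.81*u^3 - 4.95*u^2 + 5.36*u - 1.53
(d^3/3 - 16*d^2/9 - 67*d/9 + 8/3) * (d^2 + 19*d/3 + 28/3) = d^5/3 + d^4/3 - 421*d^3/27 - 1649*d^2/27 - 1420*d/27 + 224/9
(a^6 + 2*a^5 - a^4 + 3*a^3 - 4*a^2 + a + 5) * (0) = 0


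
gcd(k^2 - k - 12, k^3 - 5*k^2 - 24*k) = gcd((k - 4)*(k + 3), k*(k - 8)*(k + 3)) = k + 3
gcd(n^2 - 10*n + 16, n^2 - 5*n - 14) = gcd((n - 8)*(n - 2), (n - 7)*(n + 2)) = 1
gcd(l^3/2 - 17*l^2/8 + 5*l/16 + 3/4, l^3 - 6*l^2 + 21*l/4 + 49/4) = 1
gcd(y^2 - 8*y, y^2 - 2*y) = y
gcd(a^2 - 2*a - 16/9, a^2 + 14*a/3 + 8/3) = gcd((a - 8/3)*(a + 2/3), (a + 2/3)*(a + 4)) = a + 2/3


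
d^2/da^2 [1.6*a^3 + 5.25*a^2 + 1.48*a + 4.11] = 9.6*a + 10.5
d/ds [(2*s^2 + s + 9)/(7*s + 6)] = (14*s^2 + 24*s - 57)/(49*s^2 + 84*s + 36)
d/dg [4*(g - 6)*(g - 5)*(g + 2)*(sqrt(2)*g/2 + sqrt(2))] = sqrt(2)*(8*g^3 - 42*g^2 - 40*g + 152)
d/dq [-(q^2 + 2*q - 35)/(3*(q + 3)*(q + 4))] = (-5*q^2 - 94*q - 269)/(3*(q^4 + 14*q^3 + 73*q^2 + 168*q + 144))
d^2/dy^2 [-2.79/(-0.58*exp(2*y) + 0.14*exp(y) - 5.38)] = ((0.3906 - 6.4728*exp(y))*(0.58*exp(2*y) - 0.14*exp(y) + 5.38) + 2.79*(1.16*exp(y) - 0.14)*(2.32*exp(y) - 0.28)*exp(y))*exp(y)/(0.58*exp(2*y) - 0.14*exp(y) + 5.38)^3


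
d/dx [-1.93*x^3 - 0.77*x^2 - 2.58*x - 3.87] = -5.79*x^2 - 1.54*x - 2.58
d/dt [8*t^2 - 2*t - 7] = 16*t - 2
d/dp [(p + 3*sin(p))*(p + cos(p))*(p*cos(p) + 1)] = -(p + 3*sin(p))*(p + cos(p))*(p*sin(p) - cos(p)) - (p + 3*sin(p))*(p*cos(p) + 1)*(sin(p) - 1) + (p + cos(p))*(p*cos(p) + 1)*(3*cos(p) + 1)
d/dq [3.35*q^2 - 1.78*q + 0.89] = 6.7*q - 1.78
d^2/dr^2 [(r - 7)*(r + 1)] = 2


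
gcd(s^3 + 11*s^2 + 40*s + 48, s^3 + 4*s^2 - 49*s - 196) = s + 4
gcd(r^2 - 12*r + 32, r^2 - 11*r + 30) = 1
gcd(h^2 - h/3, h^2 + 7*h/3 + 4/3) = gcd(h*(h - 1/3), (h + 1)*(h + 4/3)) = 1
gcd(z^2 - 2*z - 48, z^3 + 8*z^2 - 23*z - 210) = z + 6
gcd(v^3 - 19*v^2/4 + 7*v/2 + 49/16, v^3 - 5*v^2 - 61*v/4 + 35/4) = 1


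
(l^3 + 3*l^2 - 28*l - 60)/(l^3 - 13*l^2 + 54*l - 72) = (l^3 + 3*l^2 - 28*l - 60)/(l^3 - 13*l^2 + 54*l - 72)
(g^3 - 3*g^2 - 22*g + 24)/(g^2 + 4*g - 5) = (g^2 - 2*g - 24)/(g + 5)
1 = 1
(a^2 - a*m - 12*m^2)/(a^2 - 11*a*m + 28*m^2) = (a + 3*m)/(a - 7*m)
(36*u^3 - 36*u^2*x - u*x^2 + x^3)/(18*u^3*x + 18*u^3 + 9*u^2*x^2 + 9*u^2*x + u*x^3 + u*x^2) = (6*u^2 - 7*u*x + x^2)/(u*(3*u*x + 3*u + x^2 + x))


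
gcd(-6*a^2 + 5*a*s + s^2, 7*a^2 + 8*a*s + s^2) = 1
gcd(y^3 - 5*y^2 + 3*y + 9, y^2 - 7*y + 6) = 1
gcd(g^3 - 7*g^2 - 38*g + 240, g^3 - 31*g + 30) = g^2 + g - 30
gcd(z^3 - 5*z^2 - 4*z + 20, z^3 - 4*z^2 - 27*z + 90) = 1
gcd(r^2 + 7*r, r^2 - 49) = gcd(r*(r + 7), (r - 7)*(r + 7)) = r + 7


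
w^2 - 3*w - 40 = (w - 8)*(w + 5)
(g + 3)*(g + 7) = g^2 + 10*g + 21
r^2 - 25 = (r - 5)*(r + 5)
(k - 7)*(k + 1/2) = k^2 - 13*k/2 - 7/2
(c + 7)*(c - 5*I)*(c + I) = c^3 + 7*c^2 - 4*I*c^2 + 5*c - 28*I*c + 35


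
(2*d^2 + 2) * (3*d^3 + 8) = 6*d^5 + 6*d^3 + 16*d^2 + 16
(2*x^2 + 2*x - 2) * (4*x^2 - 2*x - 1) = 8*x^4 + 4*x^3 - 14*x^2 + 2*x + 2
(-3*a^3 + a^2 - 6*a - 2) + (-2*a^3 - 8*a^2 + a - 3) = -5*a^3 - 7*a^2 - 5*a - 5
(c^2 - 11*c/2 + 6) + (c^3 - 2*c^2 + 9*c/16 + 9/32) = c^3 - c^2 - 79*c/16 + 201/32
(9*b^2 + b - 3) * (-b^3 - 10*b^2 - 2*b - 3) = -9*b^5 - 91*b^4 - 25*b^3 + b^2 + 3*b + 9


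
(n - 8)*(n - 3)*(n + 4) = n^3 - 7*n^2 - 20*n + 96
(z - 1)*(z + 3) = z^2 + 2*z - 3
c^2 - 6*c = c*(c - 6)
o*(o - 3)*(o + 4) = o^3 + o^2 - 12*o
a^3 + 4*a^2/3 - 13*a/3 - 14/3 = (a - 2)*(a + 1)*(a + 7/3)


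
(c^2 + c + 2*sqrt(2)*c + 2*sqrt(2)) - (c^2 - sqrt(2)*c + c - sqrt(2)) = 3*sqrt(2)*c + 3*sqrt(2)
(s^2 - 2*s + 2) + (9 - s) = s^2 - 3*s + 11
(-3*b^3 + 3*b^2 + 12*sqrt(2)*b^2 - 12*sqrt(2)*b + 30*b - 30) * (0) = 0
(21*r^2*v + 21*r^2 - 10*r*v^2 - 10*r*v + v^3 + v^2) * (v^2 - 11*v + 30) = 21*r^2*v^3 - 210*r^2*v^2 + 399*r^2*v + 630*r^2 - 10*r*v^4 + 100*r*v^3 - 190*r*v^2 - 300*r*v + v^5 - 10*v^4 + 19*v^3 + 30*v^2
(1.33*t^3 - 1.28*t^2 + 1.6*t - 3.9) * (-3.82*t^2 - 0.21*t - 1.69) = -5.0806*t^5 + 4.6103*t^4 - 8.0909*t^3 + 16.7252*t^2 - 1.885*t + 6.591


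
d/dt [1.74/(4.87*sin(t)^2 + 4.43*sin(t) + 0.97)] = -(16.9476*sin(t) + 7.7082)*cos(t)/(4.87*sin(t)^2 + 4.43*sin(t) + 0.97)^2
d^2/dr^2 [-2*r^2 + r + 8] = -4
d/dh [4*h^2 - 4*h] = 8*h - 4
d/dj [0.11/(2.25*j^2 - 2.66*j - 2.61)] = (0.2926 - 0.495*j)/(-2.25*j^2 + 2.66*j + 2.61)^2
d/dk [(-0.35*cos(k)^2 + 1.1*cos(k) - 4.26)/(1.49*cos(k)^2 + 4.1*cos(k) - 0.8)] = (3.074*cos(k)^2 - 13.2548*cos(k) - 16.586)*sin(k)/(2.2201*cos(k)^4 + 12.218*cos(k)^3 + 14.426*cos(k)^2 - 6.56*cos(k) + 0.64)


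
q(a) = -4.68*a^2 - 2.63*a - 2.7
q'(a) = -9.36*a - 2.63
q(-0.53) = -2.62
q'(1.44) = -16.11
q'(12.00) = -114.95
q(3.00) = -52.71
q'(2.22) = -23.41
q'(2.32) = -24.35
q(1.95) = -25.62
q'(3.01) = -30.80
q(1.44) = -16.19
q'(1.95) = -20.88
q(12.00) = -708.18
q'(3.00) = -30.71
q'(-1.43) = 10.75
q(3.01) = -53.02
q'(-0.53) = 2.33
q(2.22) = -31.60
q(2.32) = -33.99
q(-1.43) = -8.51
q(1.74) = -21.45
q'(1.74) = -18.92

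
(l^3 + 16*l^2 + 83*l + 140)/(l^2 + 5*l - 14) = (l^2 + 9*l + 20)/(l - 2)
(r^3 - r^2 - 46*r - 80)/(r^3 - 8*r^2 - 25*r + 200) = (r + 2)/(r - 5)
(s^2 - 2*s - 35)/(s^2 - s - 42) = (s + 5)/(s + 6)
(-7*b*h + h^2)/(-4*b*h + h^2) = (7*b - h)/(4*b - h)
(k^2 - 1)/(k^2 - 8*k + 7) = (k + 1)/(k - 7)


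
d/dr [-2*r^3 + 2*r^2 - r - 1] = -6*r^2 + 4*r - 1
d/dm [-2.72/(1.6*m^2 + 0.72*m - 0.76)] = (8.704*m + 1.9584)/(1.6*m^2 + 0.72*m - 0.76)^2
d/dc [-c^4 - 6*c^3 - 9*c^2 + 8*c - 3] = -4*c^3 - 18*c^2 - 18*c + 8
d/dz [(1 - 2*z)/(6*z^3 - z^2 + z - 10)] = (-12*z^3 + 2*z^2 - 2*z + (2*z - 1)*(18*z^2 - 2*z + 1) + 20)/(6*z^3 - z^2 + z - 10)^2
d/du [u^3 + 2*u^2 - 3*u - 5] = 3*u^2 + 4*u - 3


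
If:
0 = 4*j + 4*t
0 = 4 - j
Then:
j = 4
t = -4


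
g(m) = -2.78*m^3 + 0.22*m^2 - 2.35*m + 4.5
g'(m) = -8.34*m^2 + 0.44*m - 2.35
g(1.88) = -17.61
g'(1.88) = -31.00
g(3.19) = -91.00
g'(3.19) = -85.82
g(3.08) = -81.88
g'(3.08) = -80.11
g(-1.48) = 17.47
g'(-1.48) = -21.27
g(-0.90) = 8.82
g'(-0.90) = -9.50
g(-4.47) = 267.69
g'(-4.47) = -170.96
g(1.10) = -1.52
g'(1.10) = -11.96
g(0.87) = 0.79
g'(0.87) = -8.28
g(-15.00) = 9471.75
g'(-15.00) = -1885.45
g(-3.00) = 88.59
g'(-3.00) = -78.73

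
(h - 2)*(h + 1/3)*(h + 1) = h^3 - 2*h^2/3 - 7*h/3 - 2/3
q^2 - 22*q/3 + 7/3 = (q - 7)*(q - 1/3)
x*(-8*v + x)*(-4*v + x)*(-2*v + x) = -64*v^3*x + 56*v^2*x^2 - 14*v*x^3 + x^4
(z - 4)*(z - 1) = z^2 - 5*z + 4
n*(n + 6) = n^2 + 6*n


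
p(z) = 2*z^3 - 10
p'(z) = 6*z^2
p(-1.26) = -14.00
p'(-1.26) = 9.53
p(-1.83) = -22.26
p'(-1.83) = 20.09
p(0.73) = -9.22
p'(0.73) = 3.20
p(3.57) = 81.00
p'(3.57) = 76.47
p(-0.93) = -11.61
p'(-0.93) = 5.19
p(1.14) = -7.04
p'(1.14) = 7.80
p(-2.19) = -31.01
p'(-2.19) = 28.78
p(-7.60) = -887.95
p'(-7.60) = 346.56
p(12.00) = 3446.00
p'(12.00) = 864.00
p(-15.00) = -6760.00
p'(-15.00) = 1350.00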